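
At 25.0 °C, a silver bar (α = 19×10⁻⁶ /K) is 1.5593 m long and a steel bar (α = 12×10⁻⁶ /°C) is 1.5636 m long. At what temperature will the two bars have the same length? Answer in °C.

Equal length when α₁L₁ΔT − α₂L₂ΔT = L₂ − L₁ = 4.30×10⁻³ m
α₁L₁ = 2.96267×10⁻⁵, α₂L₂ = 1.87632×10⁻⁵ → Δ(αL) = 1.08635×10⁻⁵ m/K
ΔT = 4.30×10⁻³ / 1.08635×10⁻⁵ = 395.821 K, so T = 25.0 + 395.821 = 420.821 °C

T = 420.8 °C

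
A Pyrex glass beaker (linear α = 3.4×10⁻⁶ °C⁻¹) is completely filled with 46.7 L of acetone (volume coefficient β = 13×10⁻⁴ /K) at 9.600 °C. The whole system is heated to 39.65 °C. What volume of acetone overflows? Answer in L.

1.81 L

The beaker also expands: β_container ≈ 3α = 1.02×10⁻⁵ /K
Net overflow = V₀(β_liq − 3α_cont)ΔT
β − 3α = 1.30×10⁻³ − 1.02×10⁻⁵ = 1.2898×10⁻³ /K; ΔT = 30.050 K
ΔV = 46.7 × 1.2898×10⁻³ × 30.050 = 1.81 L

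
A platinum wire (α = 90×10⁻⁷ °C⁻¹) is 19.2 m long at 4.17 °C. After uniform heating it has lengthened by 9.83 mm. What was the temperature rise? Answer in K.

ΔT = 56.9 K

ΔL = αL₀ΔT ⇒ ΔT = ΔL / (αL₀)
ΔT = 9.83×10⁻³ m / (90×10⁻⁷ × 19.2 m) = 56.887 K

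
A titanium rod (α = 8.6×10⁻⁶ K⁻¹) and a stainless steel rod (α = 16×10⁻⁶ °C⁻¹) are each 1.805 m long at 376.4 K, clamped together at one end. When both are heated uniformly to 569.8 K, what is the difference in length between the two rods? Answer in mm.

ΔT = 193.4 K
titanium: ΔL = 8.6×10⁻⁶ × 1.805 m × 193.4 = 3.0021×10⁻³ m = 3.0021 mm
stainless steel: ΔL = 16×10⁻⁶ × 1.805 m × 193.4 = 5.5854×10⁻³ m = 5.5854 mm
difference = 5.5854 − 3.0021 = 2.5833 mm

2.58 mm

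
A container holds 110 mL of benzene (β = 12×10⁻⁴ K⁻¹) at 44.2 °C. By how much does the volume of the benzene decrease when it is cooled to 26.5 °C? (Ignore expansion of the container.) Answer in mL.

ΔV = 2.34 mL

|ΔT| = |26.5 − 44.2| = 17.7 K
ΔV = βV₀ΔT = (12×10⁻⁴)(110)(17.7) = 2.34 mL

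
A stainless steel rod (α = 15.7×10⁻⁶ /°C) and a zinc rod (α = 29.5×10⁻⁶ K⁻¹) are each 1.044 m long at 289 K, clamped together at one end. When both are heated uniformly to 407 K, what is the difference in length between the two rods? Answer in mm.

ΔT = 118 K
stainless steel: ΔL = 15.7×10⁻⁶ × 1.044 m × 118 = 1.9341×10⁻³ m = 1.9341 mm
zinc: ΔL = 29.5×10⁻⁶ × 1.044 m × 118 = 3.6342×10⁻³ m = 3.6342 mm
difference = 3.6342 − 1.9341 = 1.7001 mm

1.70 mm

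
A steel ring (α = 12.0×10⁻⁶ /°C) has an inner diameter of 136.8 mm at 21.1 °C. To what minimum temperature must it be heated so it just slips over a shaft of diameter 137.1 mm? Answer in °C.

T = 204 °C

Required Δd = 137.1 − 136.8 = 0.3 mm
Δd = αd₀ΔT ⇒ ΔT = Δd/(αd₀) = 0.3 / (12.0×10⁻⁶ × 136.8) = 182.75 K
T_min = 21.1 + 182.75 = 203.85 °C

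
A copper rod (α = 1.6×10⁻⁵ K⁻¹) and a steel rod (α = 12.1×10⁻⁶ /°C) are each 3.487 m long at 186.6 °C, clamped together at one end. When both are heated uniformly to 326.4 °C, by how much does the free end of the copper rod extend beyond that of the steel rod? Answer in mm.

ΔT = 139.8 K
copper: ΔL = 1.6×10⁻⁵ × 3.487 m × 139.8 = 7.7997×10⁻³ m = 7.7997 mm
steel: ΔL = 12.1×10⁻⁶ × 3.487 m × 139.8 = 5.8985×10⁻³ m = 5.8985 mm
difference = 7.7997 − 5.8985 = 1.9012 mm

1.90 mm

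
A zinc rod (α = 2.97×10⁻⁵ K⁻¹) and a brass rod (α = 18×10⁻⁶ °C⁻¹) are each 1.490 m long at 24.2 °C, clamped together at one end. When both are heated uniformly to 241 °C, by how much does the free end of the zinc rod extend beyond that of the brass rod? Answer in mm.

3.78 mm

ΔT = 216.8 K
zinc: ΔL = 2.97×10⁻⁵ × 1.490 m × 216.8 = 9.5941×10⁻³ m = 9.5941 mm
brass: ΔL = 18×10⁻⁶ × 1.490 m × 216.8 = 5.8146×10⁻³ m = 5.8146 mm
difference = 9.5941 − 5.8146 = 3.7795 mm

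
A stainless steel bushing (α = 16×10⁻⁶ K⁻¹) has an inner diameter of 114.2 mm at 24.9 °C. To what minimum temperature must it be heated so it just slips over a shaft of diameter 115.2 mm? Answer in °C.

Required Δd = 115.2 − 114.2 = 1.0 mm
Δd = αd₀ΔT ⇒ ΔT = Δd/(αd₀) = 1.0 / (16×10⁻⁶ × 114.2) = 547.29 K
T_min = 24.9 + 547.29 = 572.19 °C

T = 572 °C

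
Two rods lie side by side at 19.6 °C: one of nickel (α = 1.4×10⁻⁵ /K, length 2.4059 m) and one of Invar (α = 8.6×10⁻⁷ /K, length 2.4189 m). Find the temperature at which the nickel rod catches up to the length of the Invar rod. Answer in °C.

Equal length when α₁L₁ΔT − α₂L₂ΔT = L₂ − L₁ = 1.30×10⁻² m
α₁L₁ = 3.36826×10⁻⁵, α₂L₂ = 2.080254×10⁻⁶ → Δ(αL) = 3.1602346×10⁻⁵ m/K
ΔT = 1.30×10⁻² / 3.1602346×10⁻⁵ = 411.362 K, so T = 19.6 + 411.362 = 430.962 °C

T = 431.0 °C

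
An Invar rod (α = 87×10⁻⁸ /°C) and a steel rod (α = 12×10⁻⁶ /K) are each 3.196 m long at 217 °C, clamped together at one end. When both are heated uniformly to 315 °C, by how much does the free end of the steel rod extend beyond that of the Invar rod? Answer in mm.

3.49 mm

ΔT = 98 K
Invar: ΔL = 87×10⁻⁸ × 3.196 m × 98 = 2.7249×10⁻⁴ m = 0.27249 mm
steel: ΔL = 12×10⁻⁶ × 3.196 m × 98 = 3.7585×10⁻³ m = 3.7585 mm
difference = 3.7585 − 0.27249 = 3.48601 mm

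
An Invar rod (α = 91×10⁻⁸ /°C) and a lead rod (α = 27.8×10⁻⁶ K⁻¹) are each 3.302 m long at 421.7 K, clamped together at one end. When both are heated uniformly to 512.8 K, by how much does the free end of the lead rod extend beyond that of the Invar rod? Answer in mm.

8.09 mm

ΔT = 91.1 K
Invar: ΔL = 91×10⁻⁸ × 3.302 m × 91.1 = 2.7374×10⁻⁴ m = 0.27374 mm
lead: ΔL = 27.8×10⁻⁶ × 3.302 m × 91.1 = 8.3626×10⁻³ m = 8.3626 mm
difference = 8.3626 − 0.27374 = 8.08886 mm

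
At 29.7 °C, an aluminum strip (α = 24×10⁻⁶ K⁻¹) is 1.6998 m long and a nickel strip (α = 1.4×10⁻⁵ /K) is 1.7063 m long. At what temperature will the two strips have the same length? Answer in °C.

T = 414.2 °C

L₁(1 + α₁ΔT) = L₂(1 + α₂ΔT) ⇒ ΔT = (L₂ − L₁)/(α₁L₁ − α₂L₂)
L₂ − L₁ = 1.7063 − 1.6998 = 6.50×10⁻³ m
α₁L₁ − α₂L₂ = 24×10⁻⁶×1.6998 − 1.4×10⁻⁵×1.7063 = 1.6907×10⁻⁵ m/K
ΔT = 6.50×10⁻³ / 1.6907×10⁻⁵ = 384.456 K
T = 29.7 + 384.456 = 414.156 °C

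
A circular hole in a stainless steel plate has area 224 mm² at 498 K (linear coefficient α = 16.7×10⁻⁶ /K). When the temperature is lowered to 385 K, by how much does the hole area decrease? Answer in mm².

ΔA = 0.845 mm²

Area coefficient ≈ 2α; |ΔT| = 113 K
ΔA = 2αA₀ΔT = 2(16.7×10⁻⁶)(224)(113) = 0.845 mm²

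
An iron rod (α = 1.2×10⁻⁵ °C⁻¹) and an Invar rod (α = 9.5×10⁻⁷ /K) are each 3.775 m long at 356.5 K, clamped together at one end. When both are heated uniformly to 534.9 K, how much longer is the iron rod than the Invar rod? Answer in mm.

7.44 mm

ΔT = 178.4 K
iron: ΔL = 1.2×10⁻⁵ × 3.775 m × 178.4 = 8.0815×10⁻³ m = 8.0815 mm
Invar: ΔL = 9.5×10⁻⁷ × 3.775 m × 178.4 = 6.3979×10⁻⁴ m = 0.63979 mm
difference = 8.0815 − 0.63979 = 7.44171 mm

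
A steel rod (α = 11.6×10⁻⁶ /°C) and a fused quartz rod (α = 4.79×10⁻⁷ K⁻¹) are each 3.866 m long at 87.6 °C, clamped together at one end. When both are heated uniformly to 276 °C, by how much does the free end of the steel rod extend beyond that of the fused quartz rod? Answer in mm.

ΔT = 188.4 K
steel: ΔL = 11.6×10⁻⁶ × 3.866 m × 188.4 = 8.4489×10⁻³ m = 8.4489 mm
fused quartz: ΔL = 4.79×10⁻⁷ × 3.866 m × 188.4 = 3.4888×10⁻⁴ m = 0.34888 mm
difference = 8.4489 − 0.34888 = 8.10002 mm

8.10 mm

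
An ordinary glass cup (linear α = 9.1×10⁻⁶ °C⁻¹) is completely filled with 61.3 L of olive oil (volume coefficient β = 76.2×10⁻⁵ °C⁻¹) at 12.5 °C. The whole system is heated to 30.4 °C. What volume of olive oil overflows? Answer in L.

0.806 L

The cup also expands: β_container ≈ 3α = 2.73×10⁻⁵ /K
Net overflow = V₀(β_liq − 3α_cont)ΔT
β − 3α = 7.62×10⁻⁴ − 2.73×10⁻⁵ = 7.347×10⁻⁴ /K; ΔT = 17.9 K
ΔV = 61.3 × 7.347×10⁻⁴ × 17.9 = 0.806 L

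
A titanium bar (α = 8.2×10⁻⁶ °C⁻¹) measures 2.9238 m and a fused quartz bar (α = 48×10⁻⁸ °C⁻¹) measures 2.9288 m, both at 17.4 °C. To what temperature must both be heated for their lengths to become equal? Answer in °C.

T = 238.9 °C

Equal length when α₁L₁ΔT − α₂L₂ΔT = L₂ − L₁ = 5.00×10⁻³ m
α₁L₁ = 2.397516×10⁻⁵, α₂L₂ = 1.405824×10⁻⁶ → Δ(αL) = 2.2569336×10⁻⁵ m/K
ΔT = 5.00×10⁻³ / 2.2569336×10⁻⁵ = 221.540 K, so T = 17.4 + 221.540 = 238.940 °C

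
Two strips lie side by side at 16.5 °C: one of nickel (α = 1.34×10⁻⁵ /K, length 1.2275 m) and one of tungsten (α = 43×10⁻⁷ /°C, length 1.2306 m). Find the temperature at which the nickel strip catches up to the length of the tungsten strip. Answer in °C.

L₁(1 + α₁ΔT) = L₂(1 + α₂ΔT) ⇒ ΔT = (L₂ − L₁)/(α₁L₁ − α₂L₂)
L₂ − L₁ = 1.2306 − 1.2275 = 3.10×10⁻³ m
α₁L₁ − α₂L₂ = 1.34×10⁻⁵×1.2275 − 43×10⁻⁷×1.2306 = 1.115692×10⁻⁵ m/K
ΔT = 3.10×10⁻³ / 1.115692×10⁻⁵ = 277.854 K
T = 16.5 + 277.854 = 294.354 °C

T = 294.4 °C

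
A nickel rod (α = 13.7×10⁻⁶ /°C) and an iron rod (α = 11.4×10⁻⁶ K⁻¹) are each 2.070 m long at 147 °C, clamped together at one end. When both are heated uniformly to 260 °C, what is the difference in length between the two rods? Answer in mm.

0.538 mm

ΔT = 113 K
nickel: ΔL = 13.7×10⁻⁶ × 2.070 m × 113 = 3.2046×10⁻³ m = 3.2046 mm
iron: ΔL = 11.4×10⁻⁶ × 2.070 m × 113 = 2.6666×10⁻³ m = 2.6666 mm
difference = 3.2046 − 2.6666 = 0.5380 mm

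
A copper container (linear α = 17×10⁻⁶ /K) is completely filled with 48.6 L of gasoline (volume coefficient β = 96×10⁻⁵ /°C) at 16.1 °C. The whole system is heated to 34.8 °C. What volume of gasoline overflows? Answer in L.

The container also expands: β_container ≈ 3α = 5.1×10⁻⁵ /K
Net overflow = V₀(β_liq − 3α_cont)ΔT
β − 3α = 9.60×10⁻⁴ − 5.1×10⁻⁵ = 9.09×10⁻⁴ /K; ΔT = 18.7 K
ΔV = 48.6 × 9.09×10⁻⁴ × 18.7 = 0.826 L

0.826 L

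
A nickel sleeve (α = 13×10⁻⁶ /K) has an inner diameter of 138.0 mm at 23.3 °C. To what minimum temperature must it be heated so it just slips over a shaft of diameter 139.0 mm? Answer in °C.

T = 581 °C

Required Δd = 139.0 − 138.0 = 1.0 mm
Δd = αd₀ΔT ⇒ ΔT = Δd/(αd₀) = 1.0 / (13×10⁻⁶ × 138.0) = 557.41 K
T_min = 23.3 + 557.41 = 580.71 °C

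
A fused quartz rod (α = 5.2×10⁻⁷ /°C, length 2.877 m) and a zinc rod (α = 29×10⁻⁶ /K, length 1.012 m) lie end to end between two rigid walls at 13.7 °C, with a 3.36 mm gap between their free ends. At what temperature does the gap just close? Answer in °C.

T = 123 °C

Gap closes when ΔL₁ + ΔL₂ = 3.36 mm = 3.36×10⁻³ m
(α₁L₁ + α₂L₂)ΔT = g
α₁L₁ + α₂L₂ = 5.2×10⁻⁷×2.877 + 29×10⁻⁶×1.012 = 3.084404×10⁻⁵ m/K
ΔT = 3.36×10⁻³ / 3.084404×10⁻⁵ = 108.94 K
T = 13.7 + 108.94 = 122.64 °C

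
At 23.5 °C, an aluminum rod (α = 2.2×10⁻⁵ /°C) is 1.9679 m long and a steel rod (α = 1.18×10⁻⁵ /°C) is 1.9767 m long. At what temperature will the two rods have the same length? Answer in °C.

T = 464.2 °C

L₁(1 + α₁ΔT) = L₂(1 + α₂ΔT) ⇒ ΔT = (L₂ − L₁)/(α₁L₁ − α₂L₂)
L₂ − L₁ = 1.9767 − 1.9679 = 8.80×10⁻³ m
α₁L₁ − α₂L₂ = 2.2×10⁻⁵×1.9679 − 1.18×10⁻⁵×1.9767 = 1.996874×10⁻⁵ m/K
ΔT = 8.80×10⁻³ / 1.996874×10⁻⁵ = 440.689 K
T = 23.5 + 440.689 = 464.189 °C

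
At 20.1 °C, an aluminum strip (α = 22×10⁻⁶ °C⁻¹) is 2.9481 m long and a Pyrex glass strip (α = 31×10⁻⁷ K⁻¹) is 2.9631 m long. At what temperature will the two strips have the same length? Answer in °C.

Equal length when α₁L₁ΔT − α₂L₂ΔT = L₂ − L₁ = 1.50×10⁻² m
α₁L₁ = 6.48582×10⁻⁵, α₂L₂ = 9.18561×10⁻⁶ → Δ(αL) = 5.567259×10⁻⁵ m/K
ΔT = 1.50×10⁻² / 5.567259×10⁻⁵ = 269.432 K, so T = 20.1 + 269.432 = 289.532 °C

T = 289.5 °C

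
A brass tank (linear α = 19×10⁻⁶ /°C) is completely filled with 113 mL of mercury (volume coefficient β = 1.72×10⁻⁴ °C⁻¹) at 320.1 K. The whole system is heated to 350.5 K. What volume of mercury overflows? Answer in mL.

0.395 mL

The tank also expands: β_container ≈ 3α = 5.7×10⁻⁵ /K
Net overflow = V₀(β_liq − 3α_cont)ΔT
β − 3α = 1.72×10⁻⁴ − 5.7×10⁻⁵ = 1.15×10⁻⁴ /K; ΔT = 30.4 K
ΔV = 113 × 1.15×10⁻⁴ × 30.4 = 0.395 mL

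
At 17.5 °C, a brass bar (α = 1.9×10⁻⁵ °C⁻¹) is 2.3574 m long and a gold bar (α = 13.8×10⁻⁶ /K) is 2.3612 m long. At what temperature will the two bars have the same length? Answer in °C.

L₁(1 + α₁ΔT) = L₂(1 + α₂ΔT) ⇒ ΔT = (L₂ − L₁)/(α₁L₁ − α₂L₂)
L₂ − L₁ = 2.3612 − 2.3574 = 3.80×10⁻³ m
α₁L₁ − α₂L₂ = 1.9×10⁻⁵×2.3574 − 13.8×10⁻⁶×2.3612 = 1.220604×10⁻⁵ m/K
ΔT = 3.80×10⁻³ / 1.220604×10⁻⁵ = 311.321 K
T = 17.5 + 311.321 = 328.821 °C

T = 328.8 °C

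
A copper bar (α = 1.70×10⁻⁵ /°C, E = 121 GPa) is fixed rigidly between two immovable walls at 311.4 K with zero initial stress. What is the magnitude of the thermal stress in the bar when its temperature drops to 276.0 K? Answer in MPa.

Fully constrained: the free strain ε = αΔT is blocked, so σ = Eε = EαΔT.
|ΔT| = 35.4 K
σ = 121×10⁹ × 1.70×10⁻⁵ × 35.4 = 7.28×10⁷ Pa

σ = 72.8 MPa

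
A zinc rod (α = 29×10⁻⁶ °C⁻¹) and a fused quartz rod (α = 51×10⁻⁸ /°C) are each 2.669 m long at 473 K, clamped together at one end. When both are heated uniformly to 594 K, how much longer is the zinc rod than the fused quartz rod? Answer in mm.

ΔT = 121 K
zinc: ΔL = 29×10⁻⁶ × 2.669 m × 121 = 9.3655×10⁻³ m = 9.3655 mm
fused quartz: ΔL = 51×10⁻⁸ × 2.669 m × 121 = 1.6470×10⁻⁴ m = 0.16470 mm
difference = 9.3655 − 0.16470 = 9.2008 mm

9.20 mm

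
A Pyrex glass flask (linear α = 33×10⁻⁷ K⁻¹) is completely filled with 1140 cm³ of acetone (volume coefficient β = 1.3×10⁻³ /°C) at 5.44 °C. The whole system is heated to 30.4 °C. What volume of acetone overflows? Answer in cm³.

The flask also expands: β_container ≈ 3α = 9.9×10⁻⁶ /K
Net overflow = V₀(β_liq − 3α_cont)ΔT
β − 3α = 1.30×10⁻³ − 9.9×10⁻⁶ = 1.2901×10⁻³ /K; ΔT = 24.96 K
ΔV = 1140 × 1.2901×10⁻³ × 24.96 = 36.7 cm³

36.7 cm³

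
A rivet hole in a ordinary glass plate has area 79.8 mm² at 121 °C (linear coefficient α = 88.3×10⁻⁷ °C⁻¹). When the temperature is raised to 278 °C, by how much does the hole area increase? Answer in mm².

Area coefficient ≈ 2α; |ΔT| = 157 K
ΔA = 2αA₀ΔT = 2(88.3×10⁻⁷)(79.8)(157) = 0.221 mm²

ΔA = 0.221 mm²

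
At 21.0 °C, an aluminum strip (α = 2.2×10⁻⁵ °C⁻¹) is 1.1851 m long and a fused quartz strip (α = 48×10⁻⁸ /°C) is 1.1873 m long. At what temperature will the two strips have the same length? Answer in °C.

T = 107.3 °C

Equal length when α₁L₁ΔT − α₂L₂ΔT = L₂ − L₁ = 2.20×10⁻³ m
α₁L₁ = 2.60722×10⁻⁵, α₂L₂ = 5.69904×10⁻⁷ → Δ(αL) = 2.5502296×10⁻⁵ m/K
ΔT = 2.20×10⁻³ / 2.5502296×10⁻⁵ = 86.267 K, so T = 21.0 + 86.267 = 107.267 °C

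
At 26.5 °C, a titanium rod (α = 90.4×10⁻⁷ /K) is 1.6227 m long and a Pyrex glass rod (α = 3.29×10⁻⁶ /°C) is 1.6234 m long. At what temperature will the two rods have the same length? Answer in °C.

L₁(1 + α₁ΔT) = L₂(1 + α₂ΔT) ⇒ ΔT = (L₂ − L₁)/(α₁L₁ − α₂L₂)
L₂ − L₁ = 1.6234 − 1.6227 = 7.00×10⁻⁴ m
α₁L₁ − α₂L₂ = 90.4×10⁻⁷×1.6227 − 3.29×10⁻⁶×1.6234 = 9.328222×10⁻⁶ m/K
ΔT = 7.00×10⁻⁴ / 9.328222×10⁻⁶ = 75.041 K
T = 26.5 + 75.041 = 101.541 °C

T = 101.5 °C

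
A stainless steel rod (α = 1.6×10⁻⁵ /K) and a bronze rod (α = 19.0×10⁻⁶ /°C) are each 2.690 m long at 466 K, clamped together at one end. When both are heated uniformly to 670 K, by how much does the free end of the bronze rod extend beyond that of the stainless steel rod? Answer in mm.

1.65 mm

ΔT = 204 K
stainless steel: ΔL = 1.6×10⁻⁵ × 2.690 m × 204 = 8.7802×10⁻³ m = 8.7802 mm
bronze: ΔL = 19.0×10⁻⁶ × 2.690 m × 204 = 1.0426×10⁻² m = 10.426 mm
difference = 10.426 − 8.7802 = 1.6458 mm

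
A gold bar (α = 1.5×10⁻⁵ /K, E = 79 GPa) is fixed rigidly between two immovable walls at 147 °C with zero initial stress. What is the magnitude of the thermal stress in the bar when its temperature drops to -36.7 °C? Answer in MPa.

Fully constrained: the free strain ε = αΔT is blocked, so σ = Eε = EαΔT.
|ΔT| = 183.7 K
σ = 79.0×10⁹ × 1.5×10⁻⁵ × 183.7 = 2.18×10⁸ Pa

σ = 218 MPa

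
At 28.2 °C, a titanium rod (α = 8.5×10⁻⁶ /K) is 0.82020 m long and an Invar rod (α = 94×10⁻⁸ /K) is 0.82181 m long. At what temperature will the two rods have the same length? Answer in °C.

L₁(1 + α₁ΔT) = L₂(1 + α₂ΔT) ⇒ ΔT = (L₂ − L₁)/(α₁L₁ − α₂L₂)
L₂ − L₁ = 0.82181 − 0.82020 = 1.61×10⁻³ m
α₁L₁ − α₂L₂ = 8.5×10⁻⁶×0.82020 − 94×10⁻⁸×0.82181 = 6.1991986×10⁻⁶ m/K
ΔT = 1.61×10⁻³ / 6.1991986×10⁻⁶ = 259.711 K
T = 28.2 + 259.711 = 287.911 °C

T = 287.9 °C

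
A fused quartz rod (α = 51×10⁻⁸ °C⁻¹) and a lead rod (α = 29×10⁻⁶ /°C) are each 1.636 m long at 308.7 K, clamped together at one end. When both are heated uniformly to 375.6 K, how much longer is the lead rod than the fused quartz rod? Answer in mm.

3.12 mm

ΔT = 66.9 K
fused quartz: ΔL = 51×10⁻⁸ × 1.636 m × 66.9 = 5.5819×10⁻⁵ m = 0.055819 mm
lead: ΔL = 29×10⁻⁶ × 1.636 m × 66.9 = 3.1740×10⁻³ m = 3.1740 mm
difference = 3.1740 − 0.055819 = 3.118181 mm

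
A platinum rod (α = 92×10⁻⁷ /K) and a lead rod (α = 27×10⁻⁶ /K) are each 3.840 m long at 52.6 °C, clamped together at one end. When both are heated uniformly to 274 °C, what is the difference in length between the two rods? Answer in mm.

15.1 mm

ΔT = 221.4 K
platinum: ΔL = 92×10⁻⁷ × 3.840 m × 221.4 = 7.8216×10⁻³ m = 7.8216 mm
lead: ΔL = 27×10⁻⁶ × 3.840 m × 221.4 = 2.2955×10⁻² m = 22.955 mm
difference = 22.955 − 7.8216 = 15.1334 mm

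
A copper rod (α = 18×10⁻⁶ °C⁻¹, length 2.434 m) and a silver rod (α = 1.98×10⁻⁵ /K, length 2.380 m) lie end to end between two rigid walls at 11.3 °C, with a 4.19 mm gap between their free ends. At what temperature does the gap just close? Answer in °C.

T = 57.4 °C

α₁L₁ = 4.3812×10⁻⁵ m/K, α₂L₂ = 4.7124×10⁻⁵ m/K → total 9.0936×10⁻⁵ m/K
ΔT = g/(α₁L₁+α₂L₂) = 4.19×10⁻³ / 9.0936×10⁻⁵ = 46.076 K
T = 11.3 + 46.076 = 57.376 °C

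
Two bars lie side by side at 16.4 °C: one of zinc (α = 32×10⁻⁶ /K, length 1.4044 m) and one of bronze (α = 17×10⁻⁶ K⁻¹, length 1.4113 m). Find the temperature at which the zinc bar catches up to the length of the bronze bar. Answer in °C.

Equal length when α₁L₁ΔT − α₂L₂ΔT = L₂ − L₁ = 6.90×10⁻³ m
α₁L₁ = 4.49408×10⁻⁵, α₂L₂ = 2.39921×10⁻⁵ → Δ(αL) = 2.09487×10⁻⁵ m/K
ΔT = 6.90×10⁻³ / 2.09487×10⁻⁵ = 329.376 K, so T = 16.4 + 329.376 = 345.776 °C

T = 345.8 °C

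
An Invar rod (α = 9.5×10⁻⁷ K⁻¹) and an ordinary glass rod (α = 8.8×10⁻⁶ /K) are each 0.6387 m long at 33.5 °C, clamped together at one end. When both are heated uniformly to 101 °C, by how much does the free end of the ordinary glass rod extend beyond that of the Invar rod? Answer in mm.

ΔT = 67.5 K
Invar: ΔL = 9.5×10⁻⁷ × 0.6387 m × 67.5 = 4.0957×10⁻⁵ m = 0.040957 mm
ordinary glass: ΔL = 8.8×10⁻⁶ × 0.6387 m × 67.5 = 3.7939×10⁻⁴ m = 0.37939 mm
difference = 0.37939 − 0.040957 = 0.338433 mm

0.338 mm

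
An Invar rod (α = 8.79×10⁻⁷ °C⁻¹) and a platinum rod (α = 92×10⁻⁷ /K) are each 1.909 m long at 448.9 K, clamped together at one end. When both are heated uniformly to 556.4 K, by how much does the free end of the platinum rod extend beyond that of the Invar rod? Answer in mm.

ΔT = 107.5 K
Invar: ΔL = 8.79×10⁻⁷ × 1.909 m × 107.5 = 1.8039×10⁻⁴ m = 0.18039 mm
platinum: ΔL = 92×10⁻⁷ × 1.909 m × 107.5 = 1.8880×10⁻³ m = 1.8880 mm
difference = 1.8880 − 0.18039 = 1.70761 mm

1.71 mm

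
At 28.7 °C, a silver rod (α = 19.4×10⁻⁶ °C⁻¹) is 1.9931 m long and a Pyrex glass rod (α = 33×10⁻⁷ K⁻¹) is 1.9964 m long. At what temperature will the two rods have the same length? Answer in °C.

Equal length when α₁L₁ΔT − α₂L₂ΔT = L₂ − L₁ = 3.30×10⁻³ m
α₁L₁ = 3.866614×10⁻⁵, α₂L₂ = 6.58812×10⁻⁶ → Δ(αL) = 3.207802×10⁻⁵ m/K
ΔT = 3.30×10⁻³ / 3.207802×10⁻⁵ = 102.874 K, so T = 28.7 + 102.874 = 131.574 °C

T = 131.6 °C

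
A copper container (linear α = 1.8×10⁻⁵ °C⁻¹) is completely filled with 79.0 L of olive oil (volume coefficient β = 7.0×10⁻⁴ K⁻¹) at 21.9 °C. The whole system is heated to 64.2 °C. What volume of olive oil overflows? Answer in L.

2.16 L

The container also expands: β_container ≈ 3α = 5.4×10⁻⁵ /K
Net overflow = V₀(β_liq − 3α_cont)ΔT
β − 3α = 7.00×10⁻⁴ − 5.4×10⁻⁵ = 6.46×10⁻⁴ /K; ΔT = 42.3 K
ΔV = 79.0 × 6.46×10⁻⁴ × 42.3 = 2.16 L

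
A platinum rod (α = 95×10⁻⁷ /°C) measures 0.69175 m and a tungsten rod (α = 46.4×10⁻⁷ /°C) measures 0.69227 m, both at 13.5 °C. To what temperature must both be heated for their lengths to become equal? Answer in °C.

T = 168.3 °C

L₁(1 + α₁ΔT) = L₂(1 + α₂ΔT) ⇒ ΔT = (L₂ − L₁)/(α₁L₁ − α₂L₂)
L₂ − L₁ = 0.69227 − 0.69175 = 5.20×10⁻⁴ m
α₁L₁ − α₂L₂ = 95×10⁻⁷×0.69175 − 46.4×10⁻⁷×0.69227 = 3.3594922×10⁻⁶ m/K
ΔT = 5.20×10⁻⁴ / 3.3594922×10⁻⁶ = 154.785 K
T = 13.5 + 154.785 = 168.285 °C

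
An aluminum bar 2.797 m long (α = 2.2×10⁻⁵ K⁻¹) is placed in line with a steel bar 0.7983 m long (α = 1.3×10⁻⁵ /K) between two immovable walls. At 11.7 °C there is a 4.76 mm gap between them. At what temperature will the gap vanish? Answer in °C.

T = 77.9 °C

α₁L₁ = 6.1534×10⁻⁵ m/K, α₂L₂ = 1.03779×10⁻⁵ m/K → total 7.19119×10⁻⁵ m/K
ΔT = g/(α₁L₁+α₂L₂) = 4.76×10⁻³ / 7.19119×10⁻⁵ = 66.192 K
T = 11.7 + 66.192 = 77.892 °C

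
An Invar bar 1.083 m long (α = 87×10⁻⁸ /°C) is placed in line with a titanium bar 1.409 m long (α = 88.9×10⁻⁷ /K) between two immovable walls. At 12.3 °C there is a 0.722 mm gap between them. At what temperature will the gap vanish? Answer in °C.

α₁L₁ = 9.4221×10⁻⁷ m/K, α₂L₂ = 1.252601×10⁻⁵ m/K → total 1.346822×10⁻⁵ m/K
ΔT = g/(α₁L₁+α₂L₂) = 7.22×10⁻⁴ / 1.346822×10⁻⁵ = 53.608 K
T = 12.3 + 53.608 = 65.908 °C

T = 65.9 °C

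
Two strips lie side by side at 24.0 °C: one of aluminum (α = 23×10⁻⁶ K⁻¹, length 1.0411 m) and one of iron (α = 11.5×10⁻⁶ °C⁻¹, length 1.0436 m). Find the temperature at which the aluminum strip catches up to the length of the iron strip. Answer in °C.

T = 233.3 °C

L₁(1 + α₁ΔT) = L₂(1 + α₂ΔT) ⇒ ΔT = (L₂ − L₁)/(α₁L₁ − α₂L₂)
L₂ − L₁ = 1.0436 − 1.0411 = 2.50×10⁻³ m
α₁L₁ − α₂L₂ = 23×10⁻⁶×1.0411 − 11.5×10⁻⁶×1.0436 = 1.19439×10⁻⁵ m/K
ΔT = 2.50×10⁻³ / 1.19439×10⁻⁵ = 209.312 K
T = 24.0 + 209.312 = 233.312 °C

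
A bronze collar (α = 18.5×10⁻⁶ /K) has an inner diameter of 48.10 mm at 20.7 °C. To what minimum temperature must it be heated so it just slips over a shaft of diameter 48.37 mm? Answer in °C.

Required Δd = 48.37 − 48.10 = 0.27 mm
Δd = αd₀ΔT ⇒ ΔT = Δd/(αd₀) = 0.27 / (18.5×10⁻⁶ × 48.10) = 303.42 K
T_min = 20.7 + 303.42 = 324.12 °C

T = 324 °C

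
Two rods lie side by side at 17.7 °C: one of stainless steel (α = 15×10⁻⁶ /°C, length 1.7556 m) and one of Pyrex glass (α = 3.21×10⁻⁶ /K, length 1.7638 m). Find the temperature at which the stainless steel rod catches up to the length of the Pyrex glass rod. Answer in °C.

T = 414.4 °C

L₁(1 + α₁ΔT) = L₂(1 + α₂ΔT) ⇒ ΔT = (L₂ − L₁)/(α₁L₁ − α₂L₂)
L₂ − L₁ = 1.7638 − 1.7556 = 8.20×10⁻³ m
α₁L₁ − α₂L₂ = 15×10⁻⁶×1.7556 − 3.21×10⁻⁶×1.7638 = 2.0672202×10⁻⁵ m/K
ΔT = 8.20×10⁻³ / 2.0672202×10⁻⁵ = 396.668 K
T = 17.7 + 396.668 = 414.368 °C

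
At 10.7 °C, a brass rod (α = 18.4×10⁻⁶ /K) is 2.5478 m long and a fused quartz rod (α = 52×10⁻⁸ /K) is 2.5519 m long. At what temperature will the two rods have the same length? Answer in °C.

Equal length when α₁L₁ΔT − α₂L₂ΔT = L₂ − L₁ = 4.10×10⁻³ m
α₁L₁ = 4.687952×10⁻⁵, α₂L₂ = 1.326988×10⁻⁶ → Δ(αL) = 4.5552532×10⁻⁵ m/K
ΔT = 4.10×10⁻³ / 4.5552532×10⁻⁵ = 90.006 K, so T = 10.7 + 90.006 = 100.706 °C

T = 100.7 °C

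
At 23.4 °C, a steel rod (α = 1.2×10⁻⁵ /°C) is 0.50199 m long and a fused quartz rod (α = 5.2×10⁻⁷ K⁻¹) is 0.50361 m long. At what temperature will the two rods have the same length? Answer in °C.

T = 304.6 °C

Equal length when α₁L₁ΔT − α₂L₂ΔT = L₂ − L₁ = 1.62×10⁻³ m
α₁L₁ = 6.02388×10⁻⁶, α₂L₂ = 2.618772×10⁻⁷ → Δ(αL) = 5.7620028×10⁻⁶ m/K
ΔT = 1.62×10⁻³ / 5.7620028×10⁻⁶ = 281.152 K, so T = 23.4 + 281.152 = 304.552 °C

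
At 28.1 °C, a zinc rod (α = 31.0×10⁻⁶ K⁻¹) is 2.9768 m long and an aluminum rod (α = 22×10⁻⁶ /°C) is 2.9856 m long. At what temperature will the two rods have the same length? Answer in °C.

L₁(1 + α₁ΔT) = L₂(1 + α₂ΔT) ⇒ ΔT = (L₂ − L₁)/(α₁L₁ − α₂L₂)
L₂ − L₁ = 2.9856 − 2.9768 = 8.80×10⁻³ m
α₁L₁ − α₂L₂ = 31.0×10⁻⁶×2.9768 − 22×10⁻⁶×2.9856 = 2.65976×10⁻⁵ m/K
ΔT = 8.80×10⁻³ / 2.65976×10⁻⁵ = 330.857 K
T = 28.1 + 330.857 = 358.957 °C

T = 359.0 °C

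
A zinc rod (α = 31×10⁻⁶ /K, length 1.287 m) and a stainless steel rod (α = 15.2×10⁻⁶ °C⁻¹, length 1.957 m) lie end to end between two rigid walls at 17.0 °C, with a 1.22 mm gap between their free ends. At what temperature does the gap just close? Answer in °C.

Gap closes when ΔL₁ + ΔL₂ = 1.22 mm = 1.22×10⁻³ m
(α₁L₁ + α₂L₂)ΔT = g
α₁L₁ + α₂L₂ = 31×10⁻⁶×1.287 + 15.2×10⁻⁶×1.957 = 6.96434×10⁻⁵ m/K
ΔT = 1.22×10⁻³ / 6.96434×10⁻⁵ = 17.518 K
T = 17.0 + 17.518 = 34.518 °C

T = 34.5 °C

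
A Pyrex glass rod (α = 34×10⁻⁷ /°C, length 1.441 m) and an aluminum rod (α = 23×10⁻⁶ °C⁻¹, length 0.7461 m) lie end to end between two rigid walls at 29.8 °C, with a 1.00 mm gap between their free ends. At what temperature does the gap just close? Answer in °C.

T = 75.1 °C

Gap closes when ΔL₁ + ΔL₂ = 1.00 mm = 1.00×10⁻³ m
(α₁L₁ + α₂L₂)ΔT = g
α₁L₁ + α₂L₂ = 34×10⁻⁷×1.441 + 23×10⁻⁶×0.7461 = 2.20597×10⁻⁵ m/K
ΔT = 1.00×10⁻³ / 2.20597×10⁻⁵ = 45.332 K
T = 29.8 + 45.332 = 75.132 °C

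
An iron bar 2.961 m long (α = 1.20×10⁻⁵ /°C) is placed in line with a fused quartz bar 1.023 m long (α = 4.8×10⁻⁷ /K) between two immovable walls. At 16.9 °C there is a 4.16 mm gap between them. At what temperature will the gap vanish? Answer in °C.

T = 132 °C

α₁L₁ = 3.5532×10⁻⁵ m/K, α₂L₂ = 4.9104×10⁻⁷ m/K → total 3.602304×10⁻⁵ m/K
ΔT = g/(α₁L₁+α₂L₂) = 4.16×10⁻³ / 3.602304×10⁻⁵ = 115.48 K
T = 16.9 + 115.48 = 132.38 °C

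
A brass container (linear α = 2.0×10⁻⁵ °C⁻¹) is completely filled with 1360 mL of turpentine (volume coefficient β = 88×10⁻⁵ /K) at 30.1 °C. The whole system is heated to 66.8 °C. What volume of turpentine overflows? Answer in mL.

The container also expands: β_container ≈ 3α = 6.0×10⁻⁵ /K
Net overflow = V₀(β_liq − 3α_cont)ΔT
β − 3α = 8.80×10⁻⁴ − 6.0×10⁻⁵ = 8.20×10⁻⁴ /K; ΔT = 36.7 K
ΔV = 1360 × 8.20×10⁻⁴ × 36.7 = 40.9 mL

40.9 mL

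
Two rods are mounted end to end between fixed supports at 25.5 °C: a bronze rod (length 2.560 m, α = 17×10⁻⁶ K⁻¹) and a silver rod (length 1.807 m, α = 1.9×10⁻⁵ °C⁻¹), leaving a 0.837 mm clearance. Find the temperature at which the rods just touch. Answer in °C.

α₁L₁ = 4.352×10⁻⁵ m/K, α₂L₂ = 3.4333×10⁻⁵ m/K → total 7.7853×10⁻⁵ m/K
ΔT = g/(α₁L₁+α₂L₂) = 8.37×10⁻⁴ / 7.7853×10⁻⁵ = 10.751 K
T = 25.5 + 10.751 = 36.251 °C

T = 36.3 °C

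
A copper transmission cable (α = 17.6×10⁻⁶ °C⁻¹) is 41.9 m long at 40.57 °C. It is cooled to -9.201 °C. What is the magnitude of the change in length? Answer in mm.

ΔL = 36.7 mm

|ΔT| = |-9.201 − 40.57| = 49.771 K
ΔL = αL₀ΔT = (17.6×10⁻⁶)(41.9)(49.771) = 3.67×10⁻² m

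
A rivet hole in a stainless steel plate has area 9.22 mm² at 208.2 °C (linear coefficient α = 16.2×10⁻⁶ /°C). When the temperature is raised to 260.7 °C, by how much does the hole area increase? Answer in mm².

Area coefficient ≈ 2α; |ΔT| = 52.5 K
ΔA = 2αA₀ΔT = 2(16.2×10⁻⁶)(9.22)(52.5) = 0.0157 mm²

ΔA = 0.0157 mm²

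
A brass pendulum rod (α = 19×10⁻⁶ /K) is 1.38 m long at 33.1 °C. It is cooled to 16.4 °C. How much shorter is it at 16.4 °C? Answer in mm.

ΔL = 0.438 mm

|ΔT| = |16.4 − 33.1| = 16.7 K
ΔL = αL₀ΔT = (19×10⁻⁶)(1.38)(16.7) = 4.38×10⁻⁴ m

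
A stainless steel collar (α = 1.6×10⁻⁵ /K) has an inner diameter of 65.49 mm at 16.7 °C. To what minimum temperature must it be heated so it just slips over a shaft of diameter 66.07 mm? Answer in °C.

T = 570 °C

Required Δd = 66.07 − 65.49 = 0.58 mm
Δd = αd₀ΔT ⇒ ΔT = Δd/(αd₀) = 0.58 / (1.6×10⁻⁵ × 65.49) = 553.52 K
T_min = 16.7 + 553.52 = 570.22 °C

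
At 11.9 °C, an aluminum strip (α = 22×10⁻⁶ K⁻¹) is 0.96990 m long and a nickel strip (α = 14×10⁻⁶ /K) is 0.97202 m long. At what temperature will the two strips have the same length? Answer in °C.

L₁(1 + α₁ΔT) = L₂(1 + α₂ΔT) ⇒ ΔT = (L₂ − L₁)/(α₁L₁ − α₂L₂)
L₂ − L₁ = 0.97202 − 0.96990 = 2.12×10⁻³ m
α₁L₁ − α₂L₂ = 22×10⁻⁶×0.96990 − 14×10⁻⁶×0.97202 = 7.72952×10⁻⁶ m/K
ΔT = 2.12×10⁻³ / 7.72952×10⁻⁶ = 274.273 K
T = 11.9 + 274.273 = 286.173 °C

T = 286.2 °C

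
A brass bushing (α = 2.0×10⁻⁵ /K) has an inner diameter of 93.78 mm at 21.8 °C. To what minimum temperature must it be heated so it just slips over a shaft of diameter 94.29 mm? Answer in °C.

T = 294 °C

Required Δd = 94.29 − 93.78 = 0.51 mm
Δd = αd₀ΔT ⇒ ΔT = Δd/(αd₀) = 0.51 / (2.0×10⁻⁵ × 93.78) = 271.91 K
T_min = 21.8 + 271.91 = 293.71 °C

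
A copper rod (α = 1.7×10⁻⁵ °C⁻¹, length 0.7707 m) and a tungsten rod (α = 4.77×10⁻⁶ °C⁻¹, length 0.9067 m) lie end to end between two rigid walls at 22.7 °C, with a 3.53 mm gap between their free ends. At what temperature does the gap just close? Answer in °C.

T = 225 °C

α₁L₁ = 1.31019×10⁻⁵ m/K, α₂L₂ = 4.324959×10⁻⁶ m/K → total 1.7426859×10⁻⁵ m/K
ΔT = g/(α₁L₁+α₂L₂) = 3.53×10⁻³ / 1.7426859×10⁻⁵ = 202.56 K
T = 22.7 + 202.56 = 225.26 °C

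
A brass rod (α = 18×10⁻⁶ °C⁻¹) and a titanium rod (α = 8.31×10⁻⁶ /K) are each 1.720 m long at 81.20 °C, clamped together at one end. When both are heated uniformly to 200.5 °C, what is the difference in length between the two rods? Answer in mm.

1.99 mm

ΔT = 119.30 K
brass: ΔL = 18×10⁻⁶ × 1.720 m × 119.30 = 3.6935×10⁻³ m = 3.6935 mm
titanium: ΔL = 8.31×10⁻⁶ × 1.720 m × 119.30 = 1.7052×10⁻³ m = 1.7052 mm
difference = 3.6935 − 1.7052 = 1.9883 mm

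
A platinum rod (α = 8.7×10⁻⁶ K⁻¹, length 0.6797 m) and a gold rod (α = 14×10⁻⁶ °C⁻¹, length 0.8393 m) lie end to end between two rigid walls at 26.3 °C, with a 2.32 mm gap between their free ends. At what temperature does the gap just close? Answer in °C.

Gap closes when ΔL₁ + ΔL₂ = 2.32 mm = 2.32×10⁻³ m
(α₁L₁ + α₂L₂)ΔT = g
α₁L₁ + α₂L₂ = 8.7×10⁻⁶×0.6797 + 14×10⁻⁶×0.8393 = 1.766359×10⁻⁵ m/K
ΔT = 2.32×10⁻³ / 1.766359×10⁻⁵ = 131.34 K
T = 26.3 + 131.34 = 157.64 °C

T = 158 °C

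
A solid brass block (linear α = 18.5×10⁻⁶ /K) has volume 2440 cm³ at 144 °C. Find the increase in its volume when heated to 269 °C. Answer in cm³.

Isotropic solid: β ≈ 3α = 5.5×10⁻⁵ /K; ΔT = 125 K
ΔV = 3αV₀ΔT = 3(18.5×10⁻⁶)(2440)(125) = 16.9 cm³

ΔV = 16.9 cm³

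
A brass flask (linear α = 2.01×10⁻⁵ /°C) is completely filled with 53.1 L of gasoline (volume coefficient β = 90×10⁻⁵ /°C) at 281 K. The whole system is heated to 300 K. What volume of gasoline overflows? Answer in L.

The flask also expands: β_container ≈ 3α = 6.03×10⁻⁵ /K
Net overflow = V₀(β_liq − 3α_cont)ΔT
β − 3α = 9.00×10⁻⁴ − 6.03×10⁻⁵ = 8.397×10⁻⁴ /K; ΔT = 19 K
ΔV = 53.1 × 8.397×10⁻⁴ × 19 = 0.847 L

0.847 L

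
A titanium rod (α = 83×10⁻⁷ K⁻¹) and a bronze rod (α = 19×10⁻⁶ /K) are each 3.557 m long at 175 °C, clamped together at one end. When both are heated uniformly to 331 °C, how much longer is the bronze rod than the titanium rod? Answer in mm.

5.94 mm

ΔT = 156 K
titanium: ΔL = 83×10⁻⁷ × 3.557 m × 156 = 4.6056×10⁻³ m = 4.6056 mm
bronze: ΔL = 19×10⁻⁶ × 3.557 m × 156 = 1.0543×10⁻² m = 10.543 mm
difference = 10.543 − 4.6056 = 5.9374 mm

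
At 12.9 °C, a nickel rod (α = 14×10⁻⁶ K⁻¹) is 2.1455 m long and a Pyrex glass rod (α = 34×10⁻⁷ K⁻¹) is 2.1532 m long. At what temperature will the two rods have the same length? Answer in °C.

T = 351.9 °C

Equal length when α₁L₁ΔT − α₂L₂ΔT = L₂ − L₁ = 7.70×10⁻³ m
α₁L₁ = 3.0037×10⁻⁵, α₂L₂ = 7.32088×10⁻⁶ → Δ(αL) = 2.271612×10⁻⁵ m/K
ΔT = 7.70×10⁻³ / 2.271612×10⁻⁵ = 338.966 K, so T = 12.9 + 338.966 = 351.866 °C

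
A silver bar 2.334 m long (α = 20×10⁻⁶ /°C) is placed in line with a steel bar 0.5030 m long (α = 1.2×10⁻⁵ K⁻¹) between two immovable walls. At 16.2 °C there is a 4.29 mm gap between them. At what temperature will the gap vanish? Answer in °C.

T = 97.6 °C

α₁L₁ = 4.668×10⁻⁵ m/K, α₂L₂ = 6.036×10⁻⁶ m/K → total 5.2716×10⁻⁵ m/K
ΔT = g/(α₁L₁+α₂L₂) = 4.29×10⁻³ / 5.2716×10⁻⁵ = 81.379 K
T = 16.2 + 81.379 = 97.579 °C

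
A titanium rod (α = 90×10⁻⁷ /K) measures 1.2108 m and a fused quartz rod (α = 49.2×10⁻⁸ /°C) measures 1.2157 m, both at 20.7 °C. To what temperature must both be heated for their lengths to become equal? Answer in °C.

L₁(1 + α₁ΔT) = L₂(1 + α₂ΔT) ⇒ ΔT = (L₂ − L₁)/(α₁L₁ − α₂L₂)
L₂ − L₁ = 1.2157 − 1.2108 = 4.90×10⁻³ m
α₁L₁ − α₂L₂ = 90×10⁻⁷×1.2108 − 49.2×10⁻⁸×1.2157 = 1.02990756×10⁻⁵ m/K
ΔT = 4.90×10⁻³ / 1.02990756×10⁻⁵ = 475.771 K
T = 20.7 + 475.771 = 496.471 °C

T = 496.5 °C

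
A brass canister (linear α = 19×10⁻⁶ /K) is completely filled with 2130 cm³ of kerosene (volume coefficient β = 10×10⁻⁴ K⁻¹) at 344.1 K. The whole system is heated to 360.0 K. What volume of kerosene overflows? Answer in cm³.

The canister also expands: β_container ≈ 3α = 5.7×10⁻⁵ /K
Net overflow = V₀(β_liq − 3α_cont)ΔT
β − 3α = 1.00×10⁻³ − 5.7×10⁻⁵ = 9.43×10⁻⁴ /K; ΔT = 15.9 K
ΔV = 2130 × 9.43×10⁻⁴ × 15.9 = 31.9 cm³

31.9 cm³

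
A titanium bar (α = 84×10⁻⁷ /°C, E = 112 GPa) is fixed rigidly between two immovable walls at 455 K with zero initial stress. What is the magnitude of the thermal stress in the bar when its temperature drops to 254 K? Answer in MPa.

Fully constrained: the free strain ε = αΔT is blocked, so σ = Eε = EαΔT.
|ΔT| = 201 K
σ = 112×10⁹ × 84×10⁻⁷ × 201 = 1.89×10⁸ Pa

σ = 189 MPa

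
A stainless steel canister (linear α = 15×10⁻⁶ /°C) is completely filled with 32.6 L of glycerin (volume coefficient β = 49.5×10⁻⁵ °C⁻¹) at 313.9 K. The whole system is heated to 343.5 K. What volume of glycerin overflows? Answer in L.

The canister also expands: β_container ≈ 3α = 4.5×10⁻⁵ /K
Net overflow = V₀(β_liq − 3α_cont)ΔT
β − 3α = 4.95×10⁻⁴ − 4.5×10⁻⁵ = 4.50×10⁻⁴ /K; ΔT = 29.6 K
ΔV = 32.6 × 4.50×10⁻⁴ × 29.6 = 0.434 L

0.434 L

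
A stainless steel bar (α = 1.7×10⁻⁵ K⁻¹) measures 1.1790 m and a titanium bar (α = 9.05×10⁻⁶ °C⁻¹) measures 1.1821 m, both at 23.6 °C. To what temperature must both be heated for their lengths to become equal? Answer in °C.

T = 355.3 °C

L₁(1 + α₁ΔT) = L₂(1 + α₂ΔT) ⇒ ΔT = (L₂ − L₁)/(α₁L₁ − α₂L₂)
L₂ − L₁ = 1.1821 − 1.1790 = 3.10×10⁻³ m
α₁L₁ − α₂L₂ = 1.7×10⁻⁵×1.1790 − 9.05×10⁻⁶×1.1821 = 9.344995×10⁻⁶ m/K
ΔT = 3.10×10⁻³ / 9.344995×10⁻⁶ = 331.728 K
T = 23.6 + 331.728 = 355.328 °C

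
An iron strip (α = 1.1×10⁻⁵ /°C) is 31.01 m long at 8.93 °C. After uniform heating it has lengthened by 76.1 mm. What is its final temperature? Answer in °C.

ΔL = αL₀ΔT ⇒ ΔT = ΔL / (αL₀)
ΔT = 76.1×10⁻³ m / (1.1×10⁻⁵ × 31.01 m) = 223.10 K
T = 8.93 + 223.10 = 232.03 °C

T = 232 °C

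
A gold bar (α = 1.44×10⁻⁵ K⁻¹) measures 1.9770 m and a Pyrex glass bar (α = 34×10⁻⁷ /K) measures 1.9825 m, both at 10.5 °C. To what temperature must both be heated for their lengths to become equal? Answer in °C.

T = 263.6 °C

Equal length when α₁L₁ΔT − α₂L₂ΔT = L₂ − L₁ = 5.50×10⁻³ m
α₁L₁ = 2.84688×10⁻⁵, α₂L₂ = 6.7405×10⁻⁶ → Δ(αL) = 2.17283×10⁻⁵ m/K
ΔT = 5.50×10⁻³ / 2.17283×10⁻⁵ = 253.126 K, so T = 10.5 + 253.126 = 263.626 °C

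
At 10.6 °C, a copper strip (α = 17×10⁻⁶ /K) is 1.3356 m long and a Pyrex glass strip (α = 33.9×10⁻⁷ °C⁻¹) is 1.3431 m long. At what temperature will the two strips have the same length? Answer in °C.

Equal length when α₁L₁ΔT − α₂L₂ΔT = L₂ − L₁ = 7.50×10⁻³ m
α₁L₁ = 2.27052×10⁻⁵, α₂L₂ = 4.553109×10⁻⁶ → Δ(αL) = 1.8152091×10⁻⁵ m/K
ΔT = 7.50×10⁻³ / 1.8152091×10⁻⁵ = 413.176 K, so T = 10.6 + 413.176 = 423.776 °C

T = 423.8 °C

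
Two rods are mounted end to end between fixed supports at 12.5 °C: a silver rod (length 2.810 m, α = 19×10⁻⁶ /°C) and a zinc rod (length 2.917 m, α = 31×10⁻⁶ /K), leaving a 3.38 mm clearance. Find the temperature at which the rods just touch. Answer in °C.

T = 36.0 °C

α₁L₁ = 5.339×10⁻⁵ m/K, α₂L₂ = 9.0427×10⁻⁵ m/K → total 1.43817×10⁻⁴ m/K
ΔT = g/(α₁L₁+α₂L₂) = 3.38×10⁻³ / 1.43817×10⁻⁴ = 23.502 K
T = 12.5 + 23.502 = 36.002 °C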